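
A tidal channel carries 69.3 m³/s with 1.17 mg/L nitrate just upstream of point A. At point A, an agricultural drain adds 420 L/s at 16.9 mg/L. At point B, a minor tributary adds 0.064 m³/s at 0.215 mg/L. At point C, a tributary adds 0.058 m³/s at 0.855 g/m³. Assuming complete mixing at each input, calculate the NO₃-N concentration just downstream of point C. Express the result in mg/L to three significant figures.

1.26 mg/L

420 L/s = 0.42 m³/s.
After input A: C = (69.3·1.17 + 0.42·16.9) / 69.72 = 1.265 mg/L.
After input B: C = (69.72·1.265 + 0.064·0.215) / 69.78 = 1.264 mg/L.
After input C: C = (69.78·1.264 + 0.058·0.855) / 69.84 = 1.263 mg/L.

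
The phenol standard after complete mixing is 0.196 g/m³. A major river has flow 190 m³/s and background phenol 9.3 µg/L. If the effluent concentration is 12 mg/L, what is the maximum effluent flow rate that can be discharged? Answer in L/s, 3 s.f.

9.3 µg/L = 0.0093 mg/L.
Mass balance at complete mixing: C_std·(Q_w + Q_r) = Q_w·C_e + Q_r·C_b.
Rearranging, Q_w = Q_r·(C_std − C_b)/(C_e − C_std) = 190·(0.196 − 0.0093) / (12 − 0.196) = 3.005 m³/s.
= 3005 L/s.

3010 L/s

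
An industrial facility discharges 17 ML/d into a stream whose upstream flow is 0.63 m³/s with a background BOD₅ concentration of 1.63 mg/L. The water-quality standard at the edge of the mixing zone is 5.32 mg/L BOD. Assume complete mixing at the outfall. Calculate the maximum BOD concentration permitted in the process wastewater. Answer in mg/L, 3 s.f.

17.1 mg/L

17 ML/d = 0.1968 m³/s.
Mass balance: 5.32·0.8268 = 0.1968·Cₑ + 0.63·1.63.
Cₑ = (4.398 − 1.027) / 0.1968 = 17.13 mg/L.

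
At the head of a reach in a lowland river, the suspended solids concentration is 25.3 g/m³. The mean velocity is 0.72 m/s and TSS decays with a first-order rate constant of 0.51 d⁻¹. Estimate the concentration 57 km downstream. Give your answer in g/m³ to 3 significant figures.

Travel time t = 57 km / 0.72 m/s = 5.7e+04/0.72 = 7.917e+04 s = 0.9163 d.
First-order decay: C = 25.3·exp(−0.51·0.9163) = 25.3·0.6267 = 15.86 g/m³.

15.9 g/m³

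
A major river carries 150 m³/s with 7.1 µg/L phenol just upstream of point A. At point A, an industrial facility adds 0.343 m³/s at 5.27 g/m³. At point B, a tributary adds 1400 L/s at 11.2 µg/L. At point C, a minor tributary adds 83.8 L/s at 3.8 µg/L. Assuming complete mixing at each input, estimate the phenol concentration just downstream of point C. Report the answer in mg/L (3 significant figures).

0.0190 mg/L

7.1 µg/L = 0.0071 mg/L.
After input A: C = (150·0.0071 + 0.343·5.27) / 150.3 = 0.01911 mg/L.
1400 L/s = 1.4 m³/s.
11.2 µg/L = 0.0112 mg/L.
After input B: C = (150.3·0.01911 + 1.4·0.0112) / 151.7 = 0.01903 mg/L.
83.8 L/s = 0.0838 m³/s.
3.8 µg/L = 0.0038 mg/L.
After input C: C = (151.7·0.01903 + 0.0838·0.0038) / 151.8 = 0.01903 mg/L.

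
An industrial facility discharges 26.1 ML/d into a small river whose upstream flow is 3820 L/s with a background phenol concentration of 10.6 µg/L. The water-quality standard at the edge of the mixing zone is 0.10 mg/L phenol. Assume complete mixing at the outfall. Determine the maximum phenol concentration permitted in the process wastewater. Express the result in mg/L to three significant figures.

26.1 ML/d = 0.3021 m³/s.
3820 L/s = 3.82 m³/s.
10.6 µg/L = 0.0106 mg/L.
Mass balance: 0.1·4.122 = 0.3021·Cₑ + 3.82·0.0106.
Cₑ = (0.4122 − 0.04049) / 0.3021 = 1.231 mg/L.

1.23 mg/L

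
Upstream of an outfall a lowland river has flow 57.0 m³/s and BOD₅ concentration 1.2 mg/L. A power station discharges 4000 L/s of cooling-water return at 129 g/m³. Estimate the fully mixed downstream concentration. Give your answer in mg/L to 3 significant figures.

4000 L/s = 4 m³/s.
Flow-weighted mixing gives C = (4·129 + 57·1.2) / (4 + 57) = 584.4/61 = 9.58 mg/L.

9.58 mg/L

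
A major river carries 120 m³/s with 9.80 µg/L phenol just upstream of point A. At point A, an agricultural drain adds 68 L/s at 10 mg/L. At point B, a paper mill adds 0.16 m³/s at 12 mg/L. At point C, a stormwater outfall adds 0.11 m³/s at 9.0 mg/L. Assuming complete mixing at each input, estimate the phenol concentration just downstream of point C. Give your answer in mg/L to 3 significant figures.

9.80 µg/L = 0.0098 mg/L.
68 L/s = 0.068 m³/s.
After input A: C = (120·0.0098 + 0.068·10) / 120.1 = 0.01546 mg/L.
After input B: C = (120.1·0.01546 + 0.16·12) / 120.2 = 0.03141 mg/L.
After input C: C = (120.2·0.03141 + 0.11·9) / 120.3 = 0.03961 mg/L.

0.0396 mg/L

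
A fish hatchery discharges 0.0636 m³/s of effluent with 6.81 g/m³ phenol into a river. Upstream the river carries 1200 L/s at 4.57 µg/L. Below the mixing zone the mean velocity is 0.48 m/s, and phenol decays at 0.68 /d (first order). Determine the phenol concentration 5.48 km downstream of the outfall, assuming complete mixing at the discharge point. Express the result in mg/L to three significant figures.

0.317 mg/L

1200 L/s = 1.2 m³/s.
4.57 µg/L = 0.00457 mg/L.
After complete mixing, C₀ = (0.0636·6.81 + 1.2·0.00457) / 1.264 = 0.3471 mg/L.
Travel time t = 5480 m / 0.48 m/s = 1.142e+04 s = 0.1321 d.
C = 0.3471·exp(−0.68·0.1321) = 0.3471·0.9141 = 0.3173 mg/L.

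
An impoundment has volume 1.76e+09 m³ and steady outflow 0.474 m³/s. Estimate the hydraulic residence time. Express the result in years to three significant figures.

Q = 0.474 m³/s × 3.156e+07 s/yr = 1.496e+07 m³/yr.
Hydraulic residence time τ = V/Q = 1.76e+09/1.496e+07 = 117.7 yr.

118 yr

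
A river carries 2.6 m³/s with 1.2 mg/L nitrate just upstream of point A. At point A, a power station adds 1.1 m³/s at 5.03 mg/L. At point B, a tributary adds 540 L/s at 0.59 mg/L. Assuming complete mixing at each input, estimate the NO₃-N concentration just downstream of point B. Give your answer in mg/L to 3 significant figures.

After input A: C = (2.6·1.2 + 1.1·5.03) / 3.7 = 2.339 mg/L.
540 L/s = 0.54 m³/s.
After input B: C = (3.7·2.339 + 0.54·0.59) / 4.24 = 2.116 mg/L.

2.12 mg/L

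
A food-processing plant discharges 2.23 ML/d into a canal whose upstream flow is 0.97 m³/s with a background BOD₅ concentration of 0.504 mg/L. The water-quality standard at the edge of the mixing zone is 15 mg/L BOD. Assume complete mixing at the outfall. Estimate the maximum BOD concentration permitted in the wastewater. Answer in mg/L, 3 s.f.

560 mg/L

2.23 ML/d = 0.02581 m³/s.
Mass balance: 15·0.9958 = 0.02581·Cₑ + 0.97·0.504.
Cₑ = (14.94 − 0.4889) / 0.02581 = 559.8 mg/L.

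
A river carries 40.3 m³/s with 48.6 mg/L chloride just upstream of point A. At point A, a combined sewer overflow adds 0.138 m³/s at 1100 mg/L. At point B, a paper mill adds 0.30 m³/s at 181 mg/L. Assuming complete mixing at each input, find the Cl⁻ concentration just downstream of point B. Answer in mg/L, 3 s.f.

53.1 mg/L

After input A: C = (40.3·48.6 + 0.138·1100) / 40.44 = 52.19 mg/L.
After input B: C = (40.44·52.19 + 0.3·181) / 40.74 = 53.14 mg/L.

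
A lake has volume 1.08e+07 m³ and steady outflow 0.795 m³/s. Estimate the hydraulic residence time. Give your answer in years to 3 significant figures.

Q = 0.795 m³/s × 3.156e+07 s/yr = 2.509e+07 m³/yr.
Hydraulic residence time τ = V/Q = 1.08e+07/2.509e+07 = 0.4305 yr.

0.430 yr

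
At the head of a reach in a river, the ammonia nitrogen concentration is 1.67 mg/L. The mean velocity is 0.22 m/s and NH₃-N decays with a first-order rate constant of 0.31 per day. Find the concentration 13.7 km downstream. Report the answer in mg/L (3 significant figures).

1.34 mg/L

Travel time t = 13.7 km / 0.22 m/s = 1.37e+04/0.22 = 6.227e+04 s = 0.7207 d.
First-order decay: C = 1.67·exp(−0.31·0.7207) = 1.67·0.7998 = 1.336 mg/L.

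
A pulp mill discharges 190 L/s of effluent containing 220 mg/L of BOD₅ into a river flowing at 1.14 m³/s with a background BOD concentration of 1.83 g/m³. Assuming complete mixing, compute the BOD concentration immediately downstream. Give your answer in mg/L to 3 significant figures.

33.0 mg/L

190 L/s = 0.19 m³/s.
Flow-weighted mixing gives C = (0.19·220 + 1.14·1.83) / (0.19 + 1.14) = 43.89/1.33 = 33 mg/L.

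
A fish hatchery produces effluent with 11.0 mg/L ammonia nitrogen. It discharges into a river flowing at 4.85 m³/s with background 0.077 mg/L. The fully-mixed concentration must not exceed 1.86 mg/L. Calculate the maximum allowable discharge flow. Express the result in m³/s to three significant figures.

Mass balance at complete mixing: C_std·(Q_w + Q_r) = Q_w·C_e + Q_r·C_b.
Rearranging, Q_w = Q_r·(C_std − C_b)/(C_e − C_std) = 4.85·(1.86 − 0.077) / (11 − 1.86) = 0.9461 m³/s.

0.946 m³/s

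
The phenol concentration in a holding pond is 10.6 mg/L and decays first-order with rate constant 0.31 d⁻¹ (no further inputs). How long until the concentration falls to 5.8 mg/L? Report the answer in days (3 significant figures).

1.95 d

t = ln(C₀/C)/k = ln(10.6/5.8)/0.31 = 0.603/0.31 = 1.945 d.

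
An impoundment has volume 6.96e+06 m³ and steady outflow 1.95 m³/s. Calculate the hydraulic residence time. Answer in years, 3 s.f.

0.113 yr

Q = 1.95 m³/s × 3.156e+07 s/yr = 6.154e+07 m³/yr.
Hydraulic residence time τ = V/Q = 6.96e+06/6.154e+07 = 0.1131 yr.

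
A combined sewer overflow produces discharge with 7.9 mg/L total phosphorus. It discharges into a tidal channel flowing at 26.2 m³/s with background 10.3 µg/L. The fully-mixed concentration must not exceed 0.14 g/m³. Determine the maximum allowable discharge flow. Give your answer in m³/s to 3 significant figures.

0.438 m³/s

10.3 µg/L = 0.0103 mg/L.
Mass balance at complete mixing: C_std·(Q_w + Q_r) = Q_w·C_e + Q_r·C_b.
Rearranging, Q_w = Q_r·(C_std − C_b)/(C_e − C_std) = 26.2·(0.14 − 0.0103) / (7.9 − 0.14) = 0.4379 m³/s.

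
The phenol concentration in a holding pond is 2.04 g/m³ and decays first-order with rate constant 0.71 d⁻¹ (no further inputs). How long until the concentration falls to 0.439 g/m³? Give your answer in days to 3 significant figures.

t = ln(C₀/C)/k = ln(2.04/0.439)/0.71 = 1.536/0.71 = 2.164 d.

2.16 d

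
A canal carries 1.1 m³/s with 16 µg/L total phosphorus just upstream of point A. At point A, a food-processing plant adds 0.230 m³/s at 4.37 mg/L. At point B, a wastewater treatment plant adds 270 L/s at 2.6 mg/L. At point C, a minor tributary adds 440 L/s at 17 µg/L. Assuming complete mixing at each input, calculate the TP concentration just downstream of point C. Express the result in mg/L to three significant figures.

0.849 mg/L

16 µg/L = 0.016 mg/L.
After input A: C = (1.1·0.016 + 0.23·4.37) / 1.33 = 0.7689 mg/L.
270 L/s = 0.27 m³/s.
After input B: C = (1.33·0.7689 + 0.27·2.6) / 1.6 = 1.078 mg/L.
440 L/s = 0.44 m³/s.
17 µg/L = 0.017 mg/L.
After input C: C = (1.6·1.078 + 0.44·0.017) / 2.04 = 0.8491 mg/L.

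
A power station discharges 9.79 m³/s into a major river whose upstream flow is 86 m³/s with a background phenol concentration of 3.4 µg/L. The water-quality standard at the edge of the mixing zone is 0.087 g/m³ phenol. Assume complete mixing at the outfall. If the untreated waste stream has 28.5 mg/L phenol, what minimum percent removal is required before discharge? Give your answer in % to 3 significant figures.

97.1 %

3.4 µg/L = 0.0034 mg/L.
Mass balance: 0.087·95.79 = 9.79·Cₑ + 86·0.0034.
Cₑ = (8.334 − 0.2924) / 9.79 = 0.8214 mg/L.
Required removal = 1 − 0.8214/28.5 = 97.12 %.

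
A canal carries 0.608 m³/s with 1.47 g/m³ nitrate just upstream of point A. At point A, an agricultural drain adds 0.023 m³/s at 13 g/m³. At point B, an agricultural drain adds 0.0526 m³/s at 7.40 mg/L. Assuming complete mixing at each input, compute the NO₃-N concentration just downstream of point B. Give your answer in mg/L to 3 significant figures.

2.31 mg/L

After input A: C = (0.608·1.47 + 0.023·13) / 0.631 = 1.89 mg/L.
After input B: C = (0.631·1.89 + 0.0526·7.4) / 0.6836 = 2.314 mg/L.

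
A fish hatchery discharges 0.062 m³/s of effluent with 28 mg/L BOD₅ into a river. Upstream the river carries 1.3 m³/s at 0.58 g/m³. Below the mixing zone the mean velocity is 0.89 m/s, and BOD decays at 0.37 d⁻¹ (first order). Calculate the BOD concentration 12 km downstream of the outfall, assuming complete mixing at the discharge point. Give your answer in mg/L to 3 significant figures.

After complete mixing, C₀ = (0.062·28 + 1.3·0.58) / 1.362 = 1.828 mg/L.
Travel time t = 1.2e+04 m / 0.89 m/s = 1.348e+04 s = 0.1561 d.
C = 1.828·exp(−0.37·0.1561) = 1.828·0.9439 = 1.726 mg/L.

1.73 mg/L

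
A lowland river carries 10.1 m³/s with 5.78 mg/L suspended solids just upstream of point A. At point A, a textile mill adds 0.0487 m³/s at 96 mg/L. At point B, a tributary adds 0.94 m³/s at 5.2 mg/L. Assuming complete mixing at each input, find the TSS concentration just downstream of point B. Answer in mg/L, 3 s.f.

After input A: C = (10.1·5.78 + 0.0487·96) / 10.15 = 6.213 mg/L.
After input B: C = (10.15·6.213 + 0.94·5.2) / 11.09 = 6.127 mg/L.

6.13 mg/L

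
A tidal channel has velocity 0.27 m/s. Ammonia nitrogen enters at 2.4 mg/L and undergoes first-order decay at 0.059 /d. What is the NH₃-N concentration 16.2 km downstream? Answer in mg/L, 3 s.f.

Travel time t = 16.2 km / 0.27 m/s = 1.62e+04/0.27 = 6e+04 s = 0.6944 d.
First-order decay: C = 2.4·exp(−0.059·0.6944) = 2.4·0.9599 = 2.304 mg/L.

2.30 mg/L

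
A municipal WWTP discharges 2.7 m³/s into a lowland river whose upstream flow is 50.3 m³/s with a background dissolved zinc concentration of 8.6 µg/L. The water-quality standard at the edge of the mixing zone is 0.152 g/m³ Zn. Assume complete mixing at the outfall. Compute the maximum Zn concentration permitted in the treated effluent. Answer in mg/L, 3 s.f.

2.82 mg/L

8.6 µg/L = 0.0086 mg/L.
Mass balance: 0.152·53 = 2.7·Cₑ + 50.3·0.0086.
Cₑ = (8.056 − 0.4326) / 2.7 = 2.823 mg/L.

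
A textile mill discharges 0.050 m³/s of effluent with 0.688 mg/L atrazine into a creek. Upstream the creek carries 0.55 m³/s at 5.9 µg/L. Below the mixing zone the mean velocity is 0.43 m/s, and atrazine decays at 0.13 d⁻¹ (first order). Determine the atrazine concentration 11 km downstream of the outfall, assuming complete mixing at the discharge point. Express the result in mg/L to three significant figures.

0.0604 mg/L

5.9 µg/L = 0.0059 mg/L.
After complete mixing, C₀ = (0.05·0.688 + 0.55·0.0059) / 0.6 = 0.06274 mg/L.
Travel time t = 1.1e+04 m / 0.43 m/s = 2.558e+04 s = 0.2961 d.
C = 0.06274·exp(−0.13·0.2961) = 0.06274·0.9622 = 0.06037 mg/L.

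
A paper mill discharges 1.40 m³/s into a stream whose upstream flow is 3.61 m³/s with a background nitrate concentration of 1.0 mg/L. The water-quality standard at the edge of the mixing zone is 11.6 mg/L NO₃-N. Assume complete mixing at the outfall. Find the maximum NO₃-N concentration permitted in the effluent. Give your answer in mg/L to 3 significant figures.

Mass balance: 11.6·5.01 = 1.4·Cₑ + 3.61·1.
Cₑ = (58.12 − 3.61) / 1.4 = 38.93 mg/L.

38.9 mg/L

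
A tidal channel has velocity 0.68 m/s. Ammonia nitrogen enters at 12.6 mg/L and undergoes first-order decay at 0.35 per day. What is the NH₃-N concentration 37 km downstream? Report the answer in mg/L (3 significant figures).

Travel time t = 37 km / 0.68 m/s = 3.7e+04/0.68 = 5.441e+04 s = 0.6298 d.
First-order decay: C = 12.6·exp(−0.35·0.6298) = 12.6·0.8022 = 10.11 mg/L.

10.1 mg/L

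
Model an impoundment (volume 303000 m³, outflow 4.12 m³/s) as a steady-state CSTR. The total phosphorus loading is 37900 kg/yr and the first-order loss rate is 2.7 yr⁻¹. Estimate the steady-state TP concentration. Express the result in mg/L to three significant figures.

Outflow Q = 4.12 m³/s × 3.156e+07 s/yr = 1.3e+08 m³/yr.
Steady-state CSTR mass balance: W = Q·C + k·V·C, so C = W/(Q + kV).
Q + kV = 1.3e+08 + 2.7·303000 = 1.308e+08 m³/yr.
C = 37900/1.308e+08 = 0.0002897 kg/m³ = 0.2897 mg/L.

0.290 mg/L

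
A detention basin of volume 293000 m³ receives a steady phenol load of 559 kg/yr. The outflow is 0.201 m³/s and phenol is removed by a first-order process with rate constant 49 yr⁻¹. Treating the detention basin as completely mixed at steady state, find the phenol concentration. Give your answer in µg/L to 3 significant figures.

Outflow Q = 0.201 m³/s × 3.156e+07 s/yr = 6.343e+06 m³/yr.
Steady-state CSTR mass balance: W = Q·C + k·V·C, so C = W/(Q + kV).
Q + kV = 6.343e+06 + 49·293000 = 2.07e+07 m³/yr.
C = 559/2.07e+07 = 2.7e-05 kg/m³ = 0.027 mg/L = 27 µg/L.

27.0 µg/L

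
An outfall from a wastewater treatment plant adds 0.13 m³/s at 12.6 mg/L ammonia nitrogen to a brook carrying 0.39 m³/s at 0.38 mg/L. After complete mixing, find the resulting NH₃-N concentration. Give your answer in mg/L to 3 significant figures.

3.44 mg/L

Flow-weighted mixing gives C = (0.13·12.6 + 0.39·0.38) / (0.13 + 0.39) = 1.786/0.52 = 3.435 mg/L.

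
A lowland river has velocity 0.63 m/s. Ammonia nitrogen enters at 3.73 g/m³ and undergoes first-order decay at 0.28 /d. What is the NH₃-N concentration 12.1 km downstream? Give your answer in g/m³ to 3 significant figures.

3.50 g/m³

Travel time t = 12.1 km / 0.63 m/s = 1.21e+04/0.63 = 1.921e+04 s = 0.2223 d.
First-order decay: C = 3.73·exp(−0.28·0.2223) = 3.73·0.9397 = 3.505 g/m³.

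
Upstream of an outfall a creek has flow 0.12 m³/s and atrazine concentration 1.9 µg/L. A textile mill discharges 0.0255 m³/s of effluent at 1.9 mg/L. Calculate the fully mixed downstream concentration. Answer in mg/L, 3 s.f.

0.335 mg/L

1.9 µg/L = 0.0019 mg/L.
Flow-weighted mixing gives C = (0.0255·1.9 + 0.12·0.0019) / (0.0255 + 0.12) = 0.04868/0.1455 = 0.3346 mg/L.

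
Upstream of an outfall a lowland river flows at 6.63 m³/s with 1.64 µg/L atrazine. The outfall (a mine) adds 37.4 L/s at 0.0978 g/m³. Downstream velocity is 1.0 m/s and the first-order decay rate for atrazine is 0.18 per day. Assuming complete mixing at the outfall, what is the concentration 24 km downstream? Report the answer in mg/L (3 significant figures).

0.00207 mg/L

37.4 L/s = 0.0374 m³/s.
1.64 µg/L = 0.00164 mg/L.
After complete mixing, C₀ = (0.0374·0.0978 + 6.63·0.00164) / 6.667 = 0.002179 mg/L.
Travel time t = 2.4e+04 m / 1.0 m/s = 2.4e+04 s = 0.2778 d.
C = 0.002179·exp(−0.18·0.2778) = 0.002179·0.9512 = 0.002073 mg/L.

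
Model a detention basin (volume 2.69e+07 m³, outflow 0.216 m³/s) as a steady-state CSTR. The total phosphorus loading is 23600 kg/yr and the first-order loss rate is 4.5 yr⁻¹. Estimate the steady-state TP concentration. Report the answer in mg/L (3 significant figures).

Outflow Q = 0.216 m³/s × 3.156e+07 s/yr = 6.816e+06 m³/yr.
Steady-state CSTR mass balance: W = Q·C + k·V·C, so C = W/(Q + kV).
Q + kV = 6.816e+06 + 4.5·2.69e+07 = 1.279e+08 m³/yr.
C = 23600/1.279e+08 = 0.0001846 kg/m³ = 0.1846 mg/L.

0.185 mg/L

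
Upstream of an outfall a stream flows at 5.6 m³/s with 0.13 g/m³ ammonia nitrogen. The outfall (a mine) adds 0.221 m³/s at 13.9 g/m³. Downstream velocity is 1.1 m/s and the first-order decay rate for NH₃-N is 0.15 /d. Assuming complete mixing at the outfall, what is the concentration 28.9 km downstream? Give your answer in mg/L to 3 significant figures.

0.624 mg/L

After complete mixing, C₀ = (0.221·13.9 + 5.6·0.13) / 5.821 = 0.6528 mg/L.
Travel time t = 2.89e+04 m / 1.1 m/s = 2.627e+04 s = 0.3041 d.
C = 0.6528·exp(−0.15·0.3041) = 0.6528·0.9554 = 0.6237 mg/L.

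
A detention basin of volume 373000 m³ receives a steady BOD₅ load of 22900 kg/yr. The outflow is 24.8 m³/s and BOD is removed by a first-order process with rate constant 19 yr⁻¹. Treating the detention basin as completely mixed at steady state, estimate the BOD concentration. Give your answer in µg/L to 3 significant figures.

Outflow Q = 24.8 m³/s × 3.156e+07 s/yr = 7.826e+08 m³/yr.
Steady-state CSTR mass balance: W = Q·C + k·V·C, so C = W/(Q + kV).
Q + kV = 7.826e+08 + 19·373000 = 7.897e+08 m³/yr.
C = 22900/7.897e+08 = 2.9e-05 kg/m³ = 0.029 mg/L = 29 µg/L.

29.0 µg/L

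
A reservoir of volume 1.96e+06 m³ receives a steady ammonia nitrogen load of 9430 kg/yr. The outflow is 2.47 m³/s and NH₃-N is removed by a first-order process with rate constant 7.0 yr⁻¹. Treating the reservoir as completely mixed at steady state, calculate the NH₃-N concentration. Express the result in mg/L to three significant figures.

Outflow Q = 2.47 m³/s × 3.156e+07 s/yr = 7.795e+07 m³/yr.
Steady-state CSTR mass balance: W = Q·C + k·V·C, so C = W/(Q + kV).
Q + kV = 7.795e+07 + 7.0·1.96e+06 = 9.167e+07 m³/yr.
C = 9430/9.167e+07 = 0.0001029 kg/m³ = 0.1029 mg/L.

0.103 mg/L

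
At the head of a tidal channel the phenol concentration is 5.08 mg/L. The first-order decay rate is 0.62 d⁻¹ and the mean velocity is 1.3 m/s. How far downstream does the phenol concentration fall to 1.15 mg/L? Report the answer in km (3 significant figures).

From C = C₀·e^(−kt), t = ln(C₀/C)/k = ln(5.08/1.15)/0.62 = 1.486/0.62 = 2.396 d.
Distance = v·t = 1.3 m/s × 2.07e+05 s = 2.691e+05 m = 269.1 km.

269 km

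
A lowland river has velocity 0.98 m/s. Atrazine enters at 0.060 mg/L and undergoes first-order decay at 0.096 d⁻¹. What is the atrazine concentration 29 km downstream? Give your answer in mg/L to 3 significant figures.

0.0581 mg/L

Travel time t = 29 km / 0.98 m/s = 2.9e+04/0.98 = 2.959e+04 s = 0.3425 d.
First-order decay: C = 0.060·exp(−0.096·0.3425) = 0.060·0.9677 = 0.05806 mg/L.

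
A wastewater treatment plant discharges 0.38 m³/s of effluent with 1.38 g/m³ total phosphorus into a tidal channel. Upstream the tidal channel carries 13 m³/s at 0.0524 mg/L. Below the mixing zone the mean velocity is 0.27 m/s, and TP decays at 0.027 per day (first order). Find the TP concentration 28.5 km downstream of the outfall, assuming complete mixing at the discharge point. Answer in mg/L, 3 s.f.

After complete mixing, C₀ = (0.38·1.38 + 13·0.0524) / 13.38 = 0.0901 mg/L.
Travel time t = 2.85e+04 m / 0.27 m/s = 1.056e+05 s = 1.222 d.
C = 0.0901·exp(−0.027·1.222) = 0.0901·0.9676 = 0.08718 mg/L.

0.0872 mg/L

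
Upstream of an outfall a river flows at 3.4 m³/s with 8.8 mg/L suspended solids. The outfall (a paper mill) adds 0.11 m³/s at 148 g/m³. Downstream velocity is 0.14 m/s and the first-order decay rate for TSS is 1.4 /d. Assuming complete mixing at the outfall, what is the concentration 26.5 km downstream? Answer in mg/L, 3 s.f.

After complete mixing, C₀ = (0.11·148 + 3.4·8.8) / 3.51 = 13.16 mg/L.
Travel time t = 2.65e+04 m / 0.14 m/s = 1.893e+05 s = 2.191 d.
C = 13.16·exp(−1.4·2.191) = 13.16·0.04655 = 0.6128 mg/L.

0.613 mg/L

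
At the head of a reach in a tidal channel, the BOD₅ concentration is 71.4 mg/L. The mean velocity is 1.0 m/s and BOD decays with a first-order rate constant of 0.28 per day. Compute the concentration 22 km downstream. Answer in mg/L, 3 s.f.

66.5 mg/L

Travel time t = 22 km / 1.0 m/s = 2.2e+04/1.0 = 2.2e+04 s = 0.2546 d.
First-order decay: C = 71.4·exp(−0.28·0.2546) = 71.4·0.9312 = 66.49 mg/L.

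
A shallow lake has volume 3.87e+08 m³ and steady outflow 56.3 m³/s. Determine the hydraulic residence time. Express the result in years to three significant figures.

0.218 yr

Q = 56.3 m³/s × 3.156e+07 s/yr = 1.777e+09 m³/yr.
Hydraulic residence time τ = V/Q = 3.87e+08/1.777e+09 = 0.2178 yr.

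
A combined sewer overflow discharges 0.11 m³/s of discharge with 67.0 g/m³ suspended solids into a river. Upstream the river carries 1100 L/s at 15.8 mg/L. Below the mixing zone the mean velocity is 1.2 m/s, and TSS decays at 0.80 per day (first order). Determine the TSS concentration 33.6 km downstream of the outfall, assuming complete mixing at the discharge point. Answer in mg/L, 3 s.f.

1100 L/s = 1.1 m³/s.
After complete mixing, C₀ = (0.11·67 + 1.1·15.8) / 1.21 = 20.45 mg/L.
Travel time t = 3.36e+04 m / 1.2 m/s = 2.8e+04 s = 0.3241 d.
C = 20.45·exp(−0.80·0.3241) = 20.45·0.7716 = 15.78 mg/L.

15.8 mg/L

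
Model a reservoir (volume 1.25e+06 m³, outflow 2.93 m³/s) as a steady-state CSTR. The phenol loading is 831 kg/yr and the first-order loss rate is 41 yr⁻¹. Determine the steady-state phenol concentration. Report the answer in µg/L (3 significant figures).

5.78 µg/L

Outflow Q = 2.93 m³/s × 3.156e+07 s/yr = 9.246e+07 m³/yr.
Steady-state CSTR mass balance: W = Q·C + k·V·C, so C = W/(Q + kV).
Q + kV = 9.246e+07 + 41·1.25e+06 = 1.437e+08 m³/yr.
C = 831/1.437e+08 = 5.782e-06 kg/m³ = 0.005782 mg/L = 5.782 µg/L.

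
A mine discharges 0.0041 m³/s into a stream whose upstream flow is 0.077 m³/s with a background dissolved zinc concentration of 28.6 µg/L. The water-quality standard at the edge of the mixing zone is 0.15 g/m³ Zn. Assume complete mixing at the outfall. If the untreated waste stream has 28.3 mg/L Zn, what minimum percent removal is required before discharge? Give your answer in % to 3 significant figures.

28.6 µg/L = 0.0286 mg/L.
Mass balance: 0.15·0.0811 = 0.0041·Cₑ + 0.077·0.0286.
Cₑ = (0.01217 − 0.002202) / 0.0041 = 2.43 mg/L.
Required removal = 1 − 2.43/28.3 = 91.41 %.

91.4 %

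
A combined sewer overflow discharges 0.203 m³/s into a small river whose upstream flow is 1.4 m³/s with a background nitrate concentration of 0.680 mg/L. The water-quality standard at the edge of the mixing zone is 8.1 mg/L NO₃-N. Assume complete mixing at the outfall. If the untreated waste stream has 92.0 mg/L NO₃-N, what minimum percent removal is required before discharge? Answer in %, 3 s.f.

35.6 %

Mass balance: 8.1·1.603 = 0.203·Cₑ + 1.4·0.68.
Cₑ = (12.98 − 0.952) / 0.203 = 59.27 mg/L.
Required removal = 1 − 59.27/92.0 = 35.57 %.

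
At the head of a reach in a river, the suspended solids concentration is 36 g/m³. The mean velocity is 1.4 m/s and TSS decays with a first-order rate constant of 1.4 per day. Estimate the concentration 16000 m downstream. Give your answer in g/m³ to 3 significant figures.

Travel time t = 16000 m / 1.4 m/s = 1.6e+04/1.4 = 1.143e+04 s = 0.1323 d.
First-order decay: C = 36·exp(−1.4·0.1323) = 36·0.831 = 29.91 g/m³.

29.9 g/m³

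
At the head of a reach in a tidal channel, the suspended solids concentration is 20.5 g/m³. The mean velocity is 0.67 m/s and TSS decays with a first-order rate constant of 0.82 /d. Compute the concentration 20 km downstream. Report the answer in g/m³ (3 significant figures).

15.4 g/m³

Travel time t = 20 km / 0.67 m/s = 2e+04/0.67 = 2.985e+04 s = 0.3455 d.
First-order decay: C = 20.5·exp(−0.82·0.3455) = 20.5·0.7533 = 15.44 g/m³.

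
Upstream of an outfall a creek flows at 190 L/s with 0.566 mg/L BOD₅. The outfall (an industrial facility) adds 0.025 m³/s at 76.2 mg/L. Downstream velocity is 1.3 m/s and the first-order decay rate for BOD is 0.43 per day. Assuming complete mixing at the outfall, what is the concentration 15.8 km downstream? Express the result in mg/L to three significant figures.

8.81 mg/L

190 L/s = 0.19 m³/s.
After complete mixing, C₀ = (0.025·76.2 + 0.19·0.566) / 0.215 = 9.361 mg/L.
Travel time t = 1.58e+04 m / 1.3 m/s = 1.215e+04 s = 0.1407 d.
C = 9.361·exp(−0.43·0.1407) = 9.361·0.9413 = 8.811 mg/L.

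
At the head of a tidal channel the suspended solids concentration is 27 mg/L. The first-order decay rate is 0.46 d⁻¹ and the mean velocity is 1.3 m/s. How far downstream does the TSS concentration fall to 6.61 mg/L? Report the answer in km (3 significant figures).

344 km

From C = C₀·e^(−kt), t = ln(C₀/C)/k = ln(27/6.61)/0.46 = 1.407/0.46 = 3.059 d.
Distance = v·t = 1.3 m/s × 2.643e+05 s = 3.436e+05 m = 343.6 km.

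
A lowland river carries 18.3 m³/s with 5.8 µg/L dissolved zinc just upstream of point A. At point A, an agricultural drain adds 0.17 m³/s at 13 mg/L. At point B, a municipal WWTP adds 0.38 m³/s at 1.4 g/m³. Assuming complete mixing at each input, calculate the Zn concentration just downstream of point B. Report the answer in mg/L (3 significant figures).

5.8 µg/L = 0.0058 mg/L.
After input A: C = (18.3·0.0058 + 0.17·13) / 18.47 = 0.1254 mg/L.
After input B: C = (18.47·0.1254 + 0.38·1.4) / 18.85 = 0.1511 mg/L.

0.151 mg/L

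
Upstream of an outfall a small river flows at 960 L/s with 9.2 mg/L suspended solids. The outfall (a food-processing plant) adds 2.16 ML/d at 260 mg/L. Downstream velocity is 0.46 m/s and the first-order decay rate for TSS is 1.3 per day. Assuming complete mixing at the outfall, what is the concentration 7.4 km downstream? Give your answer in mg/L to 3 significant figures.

12.2 mg/L

2.16 ML/d = 0.025 m³/s.
960 L/s = 0.96 m³/s.
After complete mixing, C₀ = (0.025·260 + 0.96·9.2) / 0.985 = 15.57 mg/L.
Travel time t = 7400 m / 0.46 m/s = 1.609e+04 s = 0.1862 d.
C = 15.57·exp(−1.3·0.1862) = 15.57·0.785 = 12.22 mg/L.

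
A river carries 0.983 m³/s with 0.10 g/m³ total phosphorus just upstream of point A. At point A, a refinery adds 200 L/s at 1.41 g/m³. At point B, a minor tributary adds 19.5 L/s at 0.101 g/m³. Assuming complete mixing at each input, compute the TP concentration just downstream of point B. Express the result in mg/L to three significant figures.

0.318 mg/L

200 L/s = 0.2 m³/s.
After input A: C = (0.983·0.1 + 0.2·1.41) / 1.183 = 0.3215 mg/L.
19.5 L/s = 0.0195 m³/s.
After input B: C = (1.183·0.3215 + 0.0195·0.101) / 1.203 = 0.3179 mg/L.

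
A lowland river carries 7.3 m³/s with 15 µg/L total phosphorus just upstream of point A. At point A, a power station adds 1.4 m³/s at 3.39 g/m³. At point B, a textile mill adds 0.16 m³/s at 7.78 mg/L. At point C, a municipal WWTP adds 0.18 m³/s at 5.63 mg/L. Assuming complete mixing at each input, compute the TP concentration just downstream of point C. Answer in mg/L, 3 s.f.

15 µg/L = 0.015 mg/L.
After input A: C = (7.3·0.015 + 1.4·3.39) / 8.7 = 0.5581 mg/L.
After input B: C = (8.7·0.5581 + 0.16·7.78) / 8.86 = 0.6885 mg/L.
After input C: C = (8.86·0.6885 + 0.18·5.63) / 9.04 = 0.7869 mg/L.

0.787 mg/L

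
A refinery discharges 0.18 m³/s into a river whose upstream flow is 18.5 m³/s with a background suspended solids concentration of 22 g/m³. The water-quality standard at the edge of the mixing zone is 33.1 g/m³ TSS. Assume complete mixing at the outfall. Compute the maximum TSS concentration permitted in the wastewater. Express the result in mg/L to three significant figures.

Mass balance: 33.1·18.68 = 0.18·Cₑ + 18.5·22.
Cₑ = (618.3 − 407) / 0.18 = 1174 mg/L.

1170 mg/L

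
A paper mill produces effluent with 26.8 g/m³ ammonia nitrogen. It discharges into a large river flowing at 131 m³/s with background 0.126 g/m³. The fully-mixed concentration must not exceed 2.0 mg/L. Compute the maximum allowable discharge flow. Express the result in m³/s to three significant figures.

9.90 m³/s

Mass balance at complete mixing: C_std·(Q_w + Q_r) = Q_w·C_e + Q_r·C_b.
Rearranging, Q_w = Q_r·(C_std − C_b)/(C_e − C_std) = 131·(2 − 0.126) / (26.8 − 2) = 9.899 m³/s.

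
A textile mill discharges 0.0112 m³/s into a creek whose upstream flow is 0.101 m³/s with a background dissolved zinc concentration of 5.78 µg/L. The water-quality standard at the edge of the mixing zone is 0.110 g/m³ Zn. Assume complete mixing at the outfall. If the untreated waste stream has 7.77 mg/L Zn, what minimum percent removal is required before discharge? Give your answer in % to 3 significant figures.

5.78 µg/L = 0.00578 mg/L.
Mass balance: 0.11·0.1122 = 0.0112·Cₑ + 0.101·0.00578.
Cₑ = (0.01234 − 0.0005838) / 0.0112 = 1.05 mg/L.
Required removal = 1 − 1.05/7.77 = 86.49 %.

86.5 %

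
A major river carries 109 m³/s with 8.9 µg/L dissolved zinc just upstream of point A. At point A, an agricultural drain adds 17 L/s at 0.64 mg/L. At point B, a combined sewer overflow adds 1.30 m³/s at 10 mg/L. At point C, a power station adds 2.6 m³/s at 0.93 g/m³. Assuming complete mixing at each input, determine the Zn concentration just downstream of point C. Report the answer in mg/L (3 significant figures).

8.9 µg/L = 0.0089 mg/L.
17 L/s = 0.017 m³/s.
After input A: C = (109·0.0089 + 0.017·0.64) / 109 = 0.008998 mg/L.
After input B: C = (109·0.008998 + 1.3·10) / 110.3 = 0.1267 mg/L.
After input C: C = (110.3·0.1267 + 2.6·0.93) / 112.9 = 0.1452 mg/L.

0.145 mg/L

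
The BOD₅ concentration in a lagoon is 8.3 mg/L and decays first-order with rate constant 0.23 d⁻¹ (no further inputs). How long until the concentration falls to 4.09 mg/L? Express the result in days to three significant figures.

3.08 d

t = ln(C₀/C)/k = ln(8.3/4.09)/0.23 = 0.7077/0.23 = 3.077 d.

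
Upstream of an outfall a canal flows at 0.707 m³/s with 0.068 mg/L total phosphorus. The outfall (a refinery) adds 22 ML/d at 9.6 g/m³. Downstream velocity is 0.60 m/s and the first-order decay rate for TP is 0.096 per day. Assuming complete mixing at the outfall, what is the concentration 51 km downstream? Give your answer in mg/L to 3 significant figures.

2.36 mg/L

22 ML/d = 0.2546 m³/s.
After complete mixing, C₀ = (0.2546·9.6 + 0.707·0.068) / 0.9616 = 2.592 mg/L.
Travel time t = 5.1e+04 m / 0.60 m/s = 8.5e+04 s = 0.9838 d.
C = 2.592·exp(−0.096·0.9838) = 2.592·0.9099 = 2.358 mg/L.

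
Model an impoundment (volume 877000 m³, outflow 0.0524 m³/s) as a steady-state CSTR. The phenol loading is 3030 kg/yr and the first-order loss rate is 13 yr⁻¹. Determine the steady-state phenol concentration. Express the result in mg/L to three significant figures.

0.232 mg/L

Outflow Q = 0.0524 m³/s × 3.156e+07 s/yr = 1.654e+06 m³/yr.
Steady-state CSTR mass balance: W = Q·C + k·V·C, so C = W/(Q + kV).
Q + kV = 1.654e+06 + 13·877000 = 1.305e+07 m³/yr.
C = 3030/1.305e+07 = 0.0002321 kg/m³ = 0.2321 mg/L.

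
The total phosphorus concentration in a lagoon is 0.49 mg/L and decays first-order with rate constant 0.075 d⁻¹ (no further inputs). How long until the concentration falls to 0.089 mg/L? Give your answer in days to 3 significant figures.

22.7 d

t = ln(C₀/C)/k = ln(0.49/0.089)/0.075 = 1.706/0.075 = 22.74 d.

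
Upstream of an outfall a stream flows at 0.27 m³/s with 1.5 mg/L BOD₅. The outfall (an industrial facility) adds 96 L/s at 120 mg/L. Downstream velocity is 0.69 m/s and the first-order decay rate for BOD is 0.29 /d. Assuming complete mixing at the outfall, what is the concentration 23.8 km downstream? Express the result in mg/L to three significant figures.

96 L/s = 0.096 m³/s.
After complete mixing, C₀ = (0.096·120 + 0.27·1.5) / 0.366 = 32.58 mg/L.
Travel time t = 2.38e+04 m / 0.69 m/s = 3.449e+04 s = 0.3992 d.
C = 32.58·exp(−0.29·0.3992) = 32.58·0.8907 = 29.02 mg/L.

29.0 mg/L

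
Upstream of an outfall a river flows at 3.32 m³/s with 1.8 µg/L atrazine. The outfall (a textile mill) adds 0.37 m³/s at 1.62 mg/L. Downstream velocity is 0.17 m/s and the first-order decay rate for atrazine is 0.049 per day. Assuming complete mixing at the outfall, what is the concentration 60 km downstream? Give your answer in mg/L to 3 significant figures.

0.134 mg/L

1.8 µg/L = 0.0018 mg/L.
After complete mixing, C₀ = (0.37·1.62 + 3.32·0.0018) / 3.69 = 0.1641 mg/L.
Travel time t = 6e+04 m / 0.17 m/s = 3.529e+05 s = 4.085 d.
C = 0.1641·exp(−0.049·4.085) = 0.1641·0.8186 = 0.1343 mg/L.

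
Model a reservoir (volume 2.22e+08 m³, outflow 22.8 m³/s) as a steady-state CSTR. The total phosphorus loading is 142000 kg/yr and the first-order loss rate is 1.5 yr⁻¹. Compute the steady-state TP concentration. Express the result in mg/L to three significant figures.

0.135 mg/L

Outflow Q = 22.8 m³/s × 3.156e+07 s/yr = 7.195e+08 m³/yr.
Steady-state CSTR mass balance: W = Q·C + k·V·C, so C = W/(Q + kV).
Q + kV = 7.195e+08 + 1.5·2.22e+08 = 1.053e+09 m³/yr.
C = 142000/1.053e+09 = 0.0001349 kg/m³ = 0.1349 mg/L.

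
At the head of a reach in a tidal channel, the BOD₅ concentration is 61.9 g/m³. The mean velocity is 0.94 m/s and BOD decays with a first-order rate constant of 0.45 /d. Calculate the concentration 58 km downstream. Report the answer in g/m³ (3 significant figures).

Travel time t = 58 km / 0.94 m/s = 5.8e+04/0.94 = 6.17e+04 s = 0.7141 d.
First-order decay: C = 61.9·exp(−0.45·0.7141) = 61.9·0.7252 = 44.89 g/m³.

44.9 g/m³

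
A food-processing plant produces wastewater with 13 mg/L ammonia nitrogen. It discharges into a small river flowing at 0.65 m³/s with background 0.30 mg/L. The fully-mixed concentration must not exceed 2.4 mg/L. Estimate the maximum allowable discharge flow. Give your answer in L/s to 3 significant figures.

Mass balance at complete mixing: C_std·(Q_w + Q_r) = Q_w·C_e + Q_r·C_b.
Rearranging, Q_w = Q_r·(C_std − C_b)/(C_e − C_std) = 0.65·(2.4 − 0.3) / (13 − 2.4) = 0.1288 m³/s.
= 128.8 L/s.

129 L/s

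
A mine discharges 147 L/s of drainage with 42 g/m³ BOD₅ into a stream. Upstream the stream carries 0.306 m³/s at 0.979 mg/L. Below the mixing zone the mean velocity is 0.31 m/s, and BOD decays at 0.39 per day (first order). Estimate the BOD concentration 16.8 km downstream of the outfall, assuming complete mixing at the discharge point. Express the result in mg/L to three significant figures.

11.2 mg/L

147 L/s = 0.147 m³/s.
After complete mixing, C₀ = (0.147·42 + 0.306·0.979) / 0.453 = 14.29 mg/L.
Travel time t = 1.68e+04 m / 0.31 m/s = 5.419e+04 s = 0.6272 d.
C = 14.29·exp(−0.39·0.6272) = 14.29·0.783 = 11.19 mg/L.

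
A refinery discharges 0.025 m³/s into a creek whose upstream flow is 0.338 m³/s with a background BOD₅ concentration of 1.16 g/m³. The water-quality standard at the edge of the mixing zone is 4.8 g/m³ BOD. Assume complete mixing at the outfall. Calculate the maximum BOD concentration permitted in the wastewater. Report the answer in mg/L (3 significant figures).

Mass balance: 4.8·0.363 = 0.025·Cₑ + 0.338·1.16.
Cₑ = (1.742 − 0.3921) / 0.025 = 54.01 mg/L.

54.0 mg/L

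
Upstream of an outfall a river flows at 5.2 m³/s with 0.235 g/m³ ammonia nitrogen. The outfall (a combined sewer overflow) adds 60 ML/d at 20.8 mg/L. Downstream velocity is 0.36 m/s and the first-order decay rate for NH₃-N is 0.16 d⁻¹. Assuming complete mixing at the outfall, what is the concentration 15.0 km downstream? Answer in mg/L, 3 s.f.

2.46 mg/L

60 ML/d = 0.6944 m³/s.
After complete mixing, C₀ = (0.6944·20.8 + 5.2·0.235) / 5.894 = 2.658 mg/L.
Travel time t = 1.5e+04 m / 0.36 m/s = 4.167e+04 s = 0.4823 d.
C = 2.658·exp(−0.16·0.4823) = 2.658·0.9257 = 2.46 mg/L.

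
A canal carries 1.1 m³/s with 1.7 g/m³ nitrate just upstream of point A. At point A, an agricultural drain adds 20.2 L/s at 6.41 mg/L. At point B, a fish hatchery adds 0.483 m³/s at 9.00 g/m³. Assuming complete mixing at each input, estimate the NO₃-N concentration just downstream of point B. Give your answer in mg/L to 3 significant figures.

3.96 mg/L

20.2 L/s = 0.0202 m³/s.
After input A: C = (1.1·1.7 + 0.0202·6.41) / 1.12 = 1.785 mg/L.
After input B: C = (1.12·1.785 + 0.483·9) / 1.603 = 3.959 mg/L.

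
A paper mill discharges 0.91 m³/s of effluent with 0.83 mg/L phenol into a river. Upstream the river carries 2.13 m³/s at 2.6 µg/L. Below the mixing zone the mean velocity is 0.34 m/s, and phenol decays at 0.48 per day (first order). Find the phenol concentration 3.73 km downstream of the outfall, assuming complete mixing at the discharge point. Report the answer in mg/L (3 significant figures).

2.6 µg/L = 0.0026 mg/L.
After complete mixing, C₀ = (0.91·0.83 + 2.13·0.0026) / 3.04 = 0.2503 mg/L.
Travel time t = 3730 m / 0.34 m/s = 1.097e+04 s = 0.127 d.
C = 0.2503·exp(−0.48·0.127) = 0.2503·0.9409 = 0.2355 mg/L.

0.235 mg/L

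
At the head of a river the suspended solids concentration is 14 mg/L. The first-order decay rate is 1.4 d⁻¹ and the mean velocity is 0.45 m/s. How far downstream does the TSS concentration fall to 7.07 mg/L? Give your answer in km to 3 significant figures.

19.0 km

From C = C₀·e^(−kt), t = ln(C₀/C)/k = ln(14/7.07)/1.4 = 0.6832/1.4 = 0.488 d.
Distance = v·t = 0.45 m/s × 4.216e+04 s = 1.897e+04 m = 18.97 km.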